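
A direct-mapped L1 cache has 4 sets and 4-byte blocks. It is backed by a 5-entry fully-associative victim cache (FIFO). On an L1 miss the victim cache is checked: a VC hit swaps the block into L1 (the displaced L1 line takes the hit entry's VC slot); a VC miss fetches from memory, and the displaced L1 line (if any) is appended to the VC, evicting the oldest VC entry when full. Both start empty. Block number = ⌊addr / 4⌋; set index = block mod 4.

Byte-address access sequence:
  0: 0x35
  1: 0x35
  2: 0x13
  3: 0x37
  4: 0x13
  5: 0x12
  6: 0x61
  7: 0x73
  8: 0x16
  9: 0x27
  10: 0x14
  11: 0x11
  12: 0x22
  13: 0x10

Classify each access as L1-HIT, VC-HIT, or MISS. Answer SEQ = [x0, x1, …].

SEQ = [MISS, L1-HIT, MISS, L1-HIT, L1-HIT, L1-HIT, MISS, MISS, MISS, MISS, VC-HIT, VC-HIT, MISS, VC-HIT]

  [0] addr=0x35 blk=13 s=1: MISS | VC []
  [1] addr=0x35 blk=13 s=1: L1-HIT | VC []
  [2] addr=0x13 blk=4 s=0: MISS | VC []
  [3] addr=0x37 blk=13 s=1: L1-HIT | VC []
  [4] addr=0x13 blk=4 s=0: L1-HIT | VC []
  [5] addr=0x12 blk=4 s=0: L1-HIT | VC []
  [6] addr=0x61 blk=24 s=0: MISS | VC [4]
  [7] addr=0x73 blk=28 s=0: MISS | VC [4, 24]
  [8] addr=0x16 blk=5 s=1: MISS | VC [4, 24, 13]
  [9] addr=0x27 blk=9 s=1: MISS | VC [4, 24, 13, 5]
  [10] addr=0x14 blk=5 s=1: VC-HIT | VC [4, 24, 13, 9]
  [11] addr=0x11 blk=4 s=0: VC-HIT | VC [28, 24, 13, 9]
  [12] addr=0x22 blk=8 s=0: MISS | VC [28, 24, 13, 9, 4]
  [13] addr=0x10 blk=4 s=0: VC-HIT | VC [28, 24, 13, 9, 8]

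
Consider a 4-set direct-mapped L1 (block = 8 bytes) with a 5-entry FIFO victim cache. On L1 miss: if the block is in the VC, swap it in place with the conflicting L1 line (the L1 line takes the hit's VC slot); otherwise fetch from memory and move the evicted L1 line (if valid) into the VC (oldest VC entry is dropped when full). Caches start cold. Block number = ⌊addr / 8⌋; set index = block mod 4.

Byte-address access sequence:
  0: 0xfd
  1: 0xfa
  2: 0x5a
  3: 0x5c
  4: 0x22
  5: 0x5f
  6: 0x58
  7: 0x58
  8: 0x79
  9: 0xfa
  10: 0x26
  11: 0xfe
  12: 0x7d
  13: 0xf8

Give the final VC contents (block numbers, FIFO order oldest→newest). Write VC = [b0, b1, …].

VC = [15, 11]

  [0] addr=0xfd blk=31 s=3: MISS | VC []
  [1] addr=0xfa blk=31 s=3: L1-HIT | VC []
  [2] addr=0x5a blk=11 s=3: MISS | VC [31]
  [3] addr=0x5c blk=11 s=3: L1-HIT | VC [31]
  [4] addr=0x22 blk=4 s=0: MISS | VC [31]
  [5] addr=0x5f blk=11 s=3: L1-HIT | VC [31]
  [6] addr=0x58 blk=11 s=3: L1-HIT | VC [31]
  [7] addr=0x58 blk=11 s=3: L1-HIT | VC [31]
  [8] addr=0x79 blk=15 s=3: MISS | VC [31, 11]
  [9] addr=0xfa blk=31 s=3: VC-HIT | VC [15, 11]
  [10] addr=0x26 blk=4 s=0: L1-HIT | VC [15, 11]
  [11] addr=0xfe blk=31 s=3: L1-HIT | VC [15, 11]
  [12] addr=0x7d blk=15 s=3: VC-HIT | VC [31, 11]
  [13] addr=0xf8 blk=31 s=3: VC-HIT | VC [15, 11]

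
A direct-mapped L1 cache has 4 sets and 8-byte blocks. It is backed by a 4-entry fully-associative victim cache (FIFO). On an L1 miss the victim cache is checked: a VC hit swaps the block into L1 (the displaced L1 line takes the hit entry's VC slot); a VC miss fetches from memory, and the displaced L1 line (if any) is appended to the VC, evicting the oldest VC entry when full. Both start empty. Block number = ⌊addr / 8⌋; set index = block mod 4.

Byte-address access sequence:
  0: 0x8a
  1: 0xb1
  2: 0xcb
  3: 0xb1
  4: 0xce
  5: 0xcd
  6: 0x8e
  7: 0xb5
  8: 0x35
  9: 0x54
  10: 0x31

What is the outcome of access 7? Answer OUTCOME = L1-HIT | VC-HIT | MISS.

  [0] addr=0x8a blk=17 s=1: MISS | VC []
  [1] addr=0xb1 blk=22 s=2: MISS | VC []
  [2] addr=0xcb blk=25 s=1: MISS | VC [17]
  [3] addr=0xb1 blk=22 s=2: L1-HIT | VC [17]
  [4] addr=0xce blk=25 s=1: L1-HIT | VC [17]
  [5] addr=0xcd blk=25 s=1: L1-HIT | VC [17]
  [6] addr=0x8e blk=17 s=1: VC-HIT | VC [25]
  [7] addr=0xb5 blk=22 s=2: L1-HIT | VC [25]
  [8] addr=0x35 blk=6 s=2: MISS | VC [25, 22]
  [9] addr=0x54 blk=10 s=2: MISS | VC [25, 22, 6]
  [10] addr=0x31 blk=6 s=2: VC-HIT | VC [25, 22, 10]

OUTCOME = L1-HIT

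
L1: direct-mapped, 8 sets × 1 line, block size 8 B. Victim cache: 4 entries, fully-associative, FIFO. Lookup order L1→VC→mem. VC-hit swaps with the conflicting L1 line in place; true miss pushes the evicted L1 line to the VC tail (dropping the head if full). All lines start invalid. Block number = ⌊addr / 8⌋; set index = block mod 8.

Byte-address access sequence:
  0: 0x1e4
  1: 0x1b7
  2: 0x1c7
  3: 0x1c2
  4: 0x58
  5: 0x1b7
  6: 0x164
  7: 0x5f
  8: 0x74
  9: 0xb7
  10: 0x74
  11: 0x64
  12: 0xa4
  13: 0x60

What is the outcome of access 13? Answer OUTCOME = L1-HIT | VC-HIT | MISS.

0: 0x1e4 (blk 60, set 4) → MISS  vc=[]
1: 0x1b7 (blk 54, set 6) → MISS  vc=[]
2: 0x1c7 (blk 56, set 0) → MISS  vc=[]
3: 0x1c2 (blk 56, set 0) → L1-HIT  vc=[]
4: 0x58 (blk 11, set 3) → MISS  vc=[]
5: 0x1b7 (blk 54, set 6) → L1-HIT  vc=[]
6: 0x164 (blk 44, set 4) → MISS  vc=[60]
7: 0x5f (blk 11, set 3) → L1-HIT  vc=[60]
8: 0x74 (blk 14, set 6) → MISS  vc=[60, 54]
9: 0xb7 (blk 22, set 6) → MISS  vc=[60, 54, 14]
10: 0x74 (blk 14, set 6) → VC-HIT  vc=[60, 54, 22]
11: 0x64 (blk 12, set 4) → MISS  vc=[60, 54, 22, 44]
12: 0xa4 (blk 20, set 4) → MISS  vc=[54, 22, 44, 12]
13: 0x60 (blk 12, set 4) → VC-HIT  vc=[54, 22, 44, 20]

OUTCOME = VC-HIT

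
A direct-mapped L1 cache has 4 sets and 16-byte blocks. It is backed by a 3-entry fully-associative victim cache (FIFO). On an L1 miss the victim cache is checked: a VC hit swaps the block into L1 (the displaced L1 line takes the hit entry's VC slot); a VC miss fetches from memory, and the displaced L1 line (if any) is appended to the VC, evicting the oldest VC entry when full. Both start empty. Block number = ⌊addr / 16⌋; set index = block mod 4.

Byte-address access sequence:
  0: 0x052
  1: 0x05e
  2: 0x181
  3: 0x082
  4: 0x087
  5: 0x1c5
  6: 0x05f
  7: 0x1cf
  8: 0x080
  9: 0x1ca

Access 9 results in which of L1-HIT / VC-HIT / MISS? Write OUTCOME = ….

  [0] addr=0x52 blk=5 s=1: MISS | VC []
  [1] addr=0x5e blk=5 s=1: L1-HIT | VC []
  [2] addr=0x181 blk=24 s=0: MISS | VC []
  [3] addr=0x82 blk=8 s=0: MISS | VC [24]
  [4] addr=0x87 blk=8 s=0: L1-HIT | VC [24]
  [5] addr=0x1c5 blk=28 s=0: MISS | VC [24, 8]
  [6] addr=0x5f blk=5 s=1: L1-HIT | VC [24, 8]
  [7] addr=0x1cf blk=28 s=0: L1-HIT | VC [24, 8]
  [8] addr=0x80 blk=8 s=0: VC-HIT | VC [24, 28]
  [9] addr=0x1ca blk=28 s=0: VC-HIT | VC [24, 8]

OUTCOME = VC-HIT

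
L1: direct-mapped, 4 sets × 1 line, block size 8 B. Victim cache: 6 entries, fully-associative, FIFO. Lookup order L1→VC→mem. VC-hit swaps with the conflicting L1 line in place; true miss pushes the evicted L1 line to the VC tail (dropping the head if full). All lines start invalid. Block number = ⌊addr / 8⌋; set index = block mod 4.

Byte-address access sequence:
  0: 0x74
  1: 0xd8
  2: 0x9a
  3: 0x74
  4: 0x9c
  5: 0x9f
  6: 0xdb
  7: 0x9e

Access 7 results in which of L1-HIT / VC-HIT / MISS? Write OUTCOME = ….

0: 0x74 (blk 14, set 2) → MISS  vc=[]
1: 0xd8 (blk 27, set 3) → MISS  vc=[]
2: 0x9a (blk 19, set 3) → MISS  vc=[27]
3: 0x74 (blk 14, set 2) → L1-HIT  vc=[27]
4: 0x9c (blk 19, set 3) → L1-HIT  vc=[27]
5: 0x9f (blk 19, set 3) → L1-HIT  vc=[27]
6: 0xdb (blk 27, set 3) → VC-HIT  vc=[19]
7: 0x9e (blk 19, set 3) → VC-HIT  vc=[27]

OUTCOME = VC-HIT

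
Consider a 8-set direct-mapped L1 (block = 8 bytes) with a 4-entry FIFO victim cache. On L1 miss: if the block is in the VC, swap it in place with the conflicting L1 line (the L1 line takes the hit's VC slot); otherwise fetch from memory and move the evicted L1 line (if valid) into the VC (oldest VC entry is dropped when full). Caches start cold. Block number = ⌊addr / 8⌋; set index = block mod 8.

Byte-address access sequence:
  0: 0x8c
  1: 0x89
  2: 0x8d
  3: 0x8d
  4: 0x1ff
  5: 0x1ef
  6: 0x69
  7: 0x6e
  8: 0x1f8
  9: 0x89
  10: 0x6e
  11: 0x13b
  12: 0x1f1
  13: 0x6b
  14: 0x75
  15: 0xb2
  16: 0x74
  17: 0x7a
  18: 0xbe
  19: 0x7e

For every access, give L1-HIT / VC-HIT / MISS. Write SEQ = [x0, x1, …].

SEQ = [MISS, L1-HIT, L1-HIT, L1-HIT, MISS, MISS, MISS, L1-HIT, L1-HIT, L1-HIT, L1-HIT, MISS, MISS, L1-HIT, MISS, MISS, VC-HIT, MISS, MISS, VC-HIT]

#0 0x8c→b17/s1 MISS; vc=[]
#1 0x89→b17/s1 L1-HIT; vc=[]
#2 0x8d→b17/s1 L1-HIT; vc=[]
#3 0x8d→b17/s1 L1-HIT; vc=[]
#4 0x1ff→b63/s7 MISS; vc=[]
#5 0x1ef→b61/s5 MISS; vc=[]
#6 0x69→b13/s5 MISS; vc=[61]
#7 0x6e→b13/s5 L1-HIT; vc=[61]
#8 0x1f8→b63/s7 L1-HIT; vc=[61]
#9 0x89→b17/s1 L1-HIT; vc=[61]
#10 0x6e→b13/s5 L1-HIT; vc=[61]
#11 0x13b→b39/s7 MISS; vc=[61,63]
#12 0x1f1→b62/s6 MISS; vc=[61,63]
#13 0x6b→b13/s5 L1-HIT; vc=[61,63]
#14 0x75→b14/s6 MISS; vc=[61,63,62]
#15 0xb2→b22/s6 MISS; vc=[61,63,62,14]
#16 0x74→b14/s6 VC-HIT; vc=[61,63,62,22]
#17 0x7a→b15/s7 MISS; vc=[63,62,22,39]
#18 0xbe→b23/s7 MISS; vc=[62,22,39,15]
#19 0x7e→b15/s7 VC-HIT; vc=[62,22,39,23]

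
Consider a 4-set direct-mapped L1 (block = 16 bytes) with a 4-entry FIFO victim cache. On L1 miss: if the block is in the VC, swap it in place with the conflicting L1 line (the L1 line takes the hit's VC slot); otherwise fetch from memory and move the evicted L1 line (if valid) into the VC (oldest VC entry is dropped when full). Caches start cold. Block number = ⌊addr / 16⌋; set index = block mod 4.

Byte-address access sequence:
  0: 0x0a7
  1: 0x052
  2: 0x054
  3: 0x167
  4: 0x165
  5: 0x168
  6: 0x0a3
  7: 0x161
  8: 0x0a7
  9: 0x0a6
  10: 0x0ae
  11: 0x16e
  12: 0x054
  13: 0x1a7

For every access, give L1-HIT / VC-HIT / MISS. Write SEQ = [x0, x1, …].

SEQ = [MISS, MISS, L1-HIT, MISS, L1-HIT, L1-HIT, VC-HIT, VC-HIT, VC-HIT, L1-HIT, L1-HIT, VC-HIT, L1-HIT, MISS]

#0 0xa7→b10/s2 MISS; vc=[]
#1 0x52→b5/s1 MISS; vc=[]
#2 0x54→b5/s1 L1-HIT; vc=[]
#3 0x167→b22/s2 MISS; vc=[10]
#4 0x165→b22/s2 L1-HIT; vc=[10]
#5 0x168→b22/s2 L1-HIT; vc=[10]
#6 0xa3→b10/s2 VC-HIT; vc=[22]
#7 0x161→b22/s2 VC-HIT; vc=[10]
#8 0xa7→b10/s2 VC-HIT; vc=[22]
#9 0xa6→b10/s2 L1-HIT; vc=[22]
#10 0xae→b10/s2 L1-HIT; vc=[22]
#11 0x16e→b22/s2 VC-HIT; vc=[10]
#12 0x54→b5/s1 L1-HIT; vc=[10]
#13 0x1a7→b26/s2 MISS; vc=[10,22]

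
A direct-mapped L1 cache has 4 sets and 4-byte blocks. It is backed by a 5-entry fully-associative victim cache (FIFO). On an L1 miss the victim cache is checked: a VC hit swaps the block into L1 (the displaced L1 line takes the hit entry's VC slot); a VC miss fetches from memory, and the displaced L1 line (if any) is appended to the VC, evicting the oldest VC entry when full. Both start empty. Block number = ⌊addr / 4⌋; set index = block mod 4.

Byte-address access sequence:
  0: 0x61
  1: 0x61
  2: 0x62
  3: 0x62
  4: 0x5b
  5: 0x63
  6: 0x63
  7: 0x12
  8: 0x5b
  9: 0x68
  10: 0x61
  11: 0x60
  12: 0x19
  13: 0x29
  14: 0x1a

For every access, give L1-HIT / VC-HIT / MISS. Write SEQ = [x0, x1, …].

SEQ = [MISS, L1-HIT, L1-HIT, L1-HIT, MISS, L1-HIT, L1-HIT, MISS, L1-HIT, MISS, VC-HIT, L1-HIT, MISS, MISS, VC-HIT]

#0 0x61→b24/s0 MISS; vc=[]
#1 0x61→b24/s0 L1-HIT; vc=[]
#2 0x62→b24/s0 L1-HIT; vc=[]
#3 0x62→b24/s0 L1-HIT; vc=[]
#4 0x5b→b22/s2 MISS; vc=[]
#5 0x63→b24/s0 L1-HIT; vc=[]
#6 0x63→b24/s0 L1-HIT; vc=[]
#7 0x12→b4/s0 MISS; vc=[24]
#8 0x5b→b22/s2 L1-HIT; vc=[24]
#9 0x68→b26/s2 MISS; vc=[24,22]
#10 0x61→b24/s0 VC-HIT; vc=[4,22]
#11 0x60→b24/s0 L1-HIT; vc=[4,22]
#12 0x19→b6/s2 MISS; vc=[4,22,26]
#13 0x29→b10/s2 MISS; vc=[4,22,26,6]
#14 0x1a→b6/s2 VC-HIT; vc=[4,22,26,10]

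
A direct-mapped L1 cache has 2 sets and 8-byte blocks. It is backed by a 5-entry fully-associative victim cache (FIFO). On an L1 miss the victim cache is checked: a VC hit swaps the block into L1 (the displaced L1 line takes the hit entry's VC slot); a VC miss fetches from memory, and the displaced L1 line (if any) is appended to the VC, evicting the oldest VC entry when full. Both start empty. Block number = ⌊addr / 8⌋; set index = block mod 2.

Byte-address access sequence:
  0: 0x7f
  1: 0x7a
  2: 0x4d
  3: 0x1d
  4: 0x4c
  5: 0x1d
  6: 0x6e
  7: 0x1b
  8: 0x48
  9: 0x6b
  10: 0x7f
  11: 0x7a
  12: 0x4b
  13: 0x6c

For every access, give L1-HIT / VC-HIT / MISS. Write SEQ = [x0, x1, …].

#0 0x7f→b15/s1 MISS; vc=[]
#1 0x7a→b15/s1 L1-HIT; vc=[]
#2 0x4d→b9/s1 MISS; vc=[15]
#3 0x1d→b3/s1 MISS; vc=[15,9]
#4 0x4c→b9/s1 VC-HIT; vc=[15,3]
#5 0x1d→b3/s1 VC-HIT; vc=[15,9]
#6 0x6e→b13/s1 MISS; vc=[15,9,3]
#7 0x1b→b3/s1 VC-HIT; vc=[15,9,13]
#8 0x48→b9/s1 VC-HIT; vc=[15,3,13]
#9 0x6b→b13/s1 VC-HIT; vc=[15,3,9]
#10 0x7f→b15/s1 VC-HIT; vc=[13,3,9]
#11 0x7a→b15/s1 L1-HIT; vc=[13,3,9]
#12 0x4b→b9/s1 VC-HIT; vc=[13,3,15]
#13 0x6c→b13/s1 VC-HIT; vc=[9,3,15]

SEQ = [MISS, L1-HIT, MISS, MISS, VC-HIT, VC-HIT, MISS, VC-HIT, VC-HIT, VC-HIT, VC-HIT, L1-HIT, VC-HIT, VC-HIT]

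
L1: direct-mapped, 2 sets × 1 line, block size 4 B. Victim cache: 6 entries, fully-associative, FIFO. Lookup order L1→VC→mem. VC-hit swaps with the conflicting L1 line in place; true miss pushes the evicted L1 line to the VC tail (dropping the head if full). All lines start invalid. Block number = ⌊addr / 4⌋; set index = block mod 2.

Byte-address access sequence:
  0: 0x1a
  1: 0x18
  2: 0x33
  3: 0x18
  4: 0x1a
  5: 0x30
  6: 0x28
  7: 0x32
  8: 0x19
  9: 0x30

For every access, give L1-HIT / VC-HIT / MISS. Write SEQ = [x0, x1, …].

SEQ = [MISS, L1-HIT, MISS, VC-HIT, L1-HIT, VC-HIT, MISS, VC-HIT, VC-HIT, VC-HIT]

0: 0x1a (blk 6, set 0) → MISS  vc=[]
1: 0x18 (blk 6, set 0) → L1-HIT  vc=[]
2: 0x33 (blk 12, set 0) → MISS  vc=[6]
3: 0x18 (blk 6, set 0) → VC-HIT  vc=[12]
4: 0x1a (blk 6, set 0) → L1-HIT  vc=[12]
5: 0x30 (blk 12, set 0) → VC-HIT  vc=[6]
6: 0x28 (blk 10, set 0) → MISS  vc=[6, 12]
7: 0x32 (blk 12, set 0) → VC-HIT  vc=[6, 10]
8: 0x19 (blk 6, set 0) → VC-HIT  vc=[12, 10]
9: 0x30 (blk 12, set 0) → VC-HIT  vc=[6, 10]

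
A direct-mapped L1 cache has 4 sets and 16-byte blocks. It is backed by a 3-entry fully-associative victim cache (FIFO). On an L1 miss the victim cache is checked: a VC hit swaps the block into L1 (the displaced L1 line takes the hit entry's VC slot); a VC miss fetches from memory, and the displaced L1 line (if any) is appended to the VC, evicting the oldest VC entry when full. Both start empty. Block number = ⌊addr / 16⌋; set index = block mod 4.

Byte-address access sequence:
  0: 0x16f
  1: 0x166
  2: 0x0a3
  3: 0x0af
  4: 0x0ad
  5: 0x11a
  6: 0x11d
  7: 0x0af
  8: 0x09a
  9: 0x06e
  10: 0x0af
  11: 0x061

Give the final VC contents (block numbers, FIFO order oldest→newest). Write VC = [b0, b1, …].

0: 0x16f (blk 22, set 2) → MISS  vc=[]
1: 0x166 (blk 22, set 2) → L1-HIT  vc=[]
2: 0xa3 (blk 10, set 2) → MISS  vc=[22]
3: 0xaf (blk 10, set 2) → L1-HIT  vc=[22]
4: 0xad (blk 10, set 2) → L1-HIT  vc=[22]
5: 0x11a (blk 17, set 1) → MISS  vc=[22]
6: 0x11d (blk 17, set 1) → L1-HIT  vc=[22]
7: 0xaf (blk 10, set 2) → L1-HIT  vc=[22]
8: 0x9a (blk 9, set 1) → MISS  vc=[22, 17]
9: 0x6e (blk 6, set 2) → MISS  vc=[22, 17, 10]
10: 0xaf (blk 10, set 2) → VC-HIT  vc=[22, 17, 6]
11: 0x61 (blk 6, set 2) → VC-HIT  vc=[22, 17, 10]

VC = [22, 17, 10]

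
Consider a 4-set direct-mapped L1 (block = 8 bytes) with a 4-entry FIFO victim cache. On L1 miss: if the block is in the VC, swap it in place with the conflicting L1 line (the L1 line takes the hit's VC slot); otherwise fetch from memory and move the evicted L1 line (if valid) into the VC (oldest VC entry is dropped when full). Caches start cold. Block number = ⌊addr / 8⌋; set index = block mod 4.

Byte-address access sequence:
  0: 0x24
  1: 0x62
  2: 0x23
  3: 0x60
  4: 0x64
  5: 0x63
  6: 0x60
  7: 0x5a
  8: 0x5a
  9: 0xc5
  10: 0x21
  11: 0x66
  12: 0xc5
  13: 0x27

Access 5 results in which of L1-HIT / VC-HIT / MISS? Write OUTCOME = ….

  [0] addr=0x24 blk=4 s=0: MISS | VC []
  [1] addr=0x62 blk=12 s=0: MISS | VC [4]
  [2] addr=0x23 blk=4 s=0: VC-HIT | VC [12]
  [3] addr=0x60 blk=12 s=0: VC-HIT | VC [4]
  [4] addr=0x64 blk=12 s=0: L1-HIT | VC [4]
  [5] addr=0x63 blk=12 s=0: L1-HIT | VC [4]
  [6] addr=0x60 blk=12 s=0: L1-HIT | VC [4]
  [7] addr=0x5a blk=11 s=3: MISS | VC [4]
  [8] addr=0x5a blk=11 s=3: L1-HIT | VC [4]
  [9] addr=0xc5 blk=24 s=0: MISS | VC [4, 12]
  [10] addr=0x21 blk=4 s=0: VC-HIT | VC [24, 12]
  [11] addr=0x66 blk=12 s=0: VC-HIT | VC [24, 4]
  [12] addr=0xc5 blk=24 s=0: VC-HIT | VC [12, 4]
  [13] addr=0x27 blk=4 s=0: VC-HIT | VC [12, 24]

OUTCOME = L1-HIT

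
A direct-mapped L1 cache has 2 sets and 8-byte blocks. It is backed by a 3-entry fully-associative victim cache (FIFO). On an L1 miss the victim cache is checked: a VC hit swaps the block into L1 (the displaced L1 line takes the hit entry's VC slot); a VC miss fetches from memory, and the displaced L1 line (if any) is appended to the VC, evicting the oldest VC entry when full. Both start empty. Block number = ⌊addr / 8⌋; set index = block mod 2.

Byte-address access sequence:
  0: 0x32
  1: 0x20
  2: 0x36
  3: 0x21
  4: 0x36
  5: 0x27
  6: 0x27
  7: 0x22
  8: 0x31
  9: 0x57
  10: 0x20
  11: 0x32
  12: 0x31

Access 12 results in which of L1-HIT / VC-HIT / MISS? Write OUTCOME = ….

#0 0x32→b6/s0 MISS; vc=[]
#1 0x20→b4/s0 MISS; vc=[6]
#2 0x36→b6/s0 VC-HIT; vc=[4]
#3 0x21→b4/s0 VC-HIT; vc=[6]
#4 0x36→b6/s0 VC-HIT; vc=[4]
#5 0x27→b4/s0 VC-HIT; vc=[6]
#6 0x27→b4/s0 L1-HIT; vc=[6]
#7 0x22→b4/s0 L1-HIT; vc=[6]
#8 0x31→b6/s0 VC-HIT; vc=[4]
#9 0x57→b10/s0 MISS; vc=[4,6]
#10 0x20→b4/s0 VC-HIT; vc=[10,6]
#11 0x32→b6/s0 VC-HIT; vc=[10,4]
#12 0x31→b6/s0 L1-HIT; vc=[10,4]

OUTCOME = L1-HIT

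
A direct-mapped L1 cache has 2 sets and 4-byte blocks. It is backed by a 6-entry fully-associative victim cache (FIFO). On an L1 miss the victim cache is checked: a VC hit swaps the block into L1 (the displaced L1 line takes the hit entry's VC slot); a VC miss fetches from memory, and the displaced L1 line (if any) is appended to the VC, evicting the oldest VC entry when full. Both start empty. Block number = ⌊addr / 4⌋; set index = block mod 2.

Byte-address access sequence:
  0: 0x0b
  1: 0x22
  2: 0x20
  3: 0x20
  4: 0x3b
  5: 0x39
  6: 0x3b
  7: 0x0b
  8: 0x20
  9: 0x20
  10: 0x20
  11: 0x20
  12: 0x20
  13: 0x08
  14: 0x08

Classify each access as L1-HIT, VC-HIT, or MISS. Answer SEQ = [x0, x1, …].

SEQ = [MISS, MISS, L1-HIT, L1-HIT, MISS, L1-HIT, L1-HIT, VC-HIT, VC-HIT, L1-HIT, L1-HIT, L1-HIT, L1-HIT, VC-HIT, L1-HIT]

  [0] addr=0xb blk=2 s=0: MISS | VC []
  [1] addr=0x22 blk=8 s=0: MISS | VC [2]
  [2] addr=0x20 blk=8 s=0: L1-HIT | VC [2]
  [3] addr=0x20 blk=8 s=0: L1-HIT | VC [2]
  [4] addr=0x3b blk=14 s=0: MISS | VC [2, 8]
  [5] addr=0x39 blk=14 s=0: L1-HIT | VC [2, 8]
  [6] addr=0x3b blk=14 s=0: L1-HIT | VC [2, 8]
  [7] addr=0xb blk=2 s=0: VC-HIT | VC [14, 8]
  [8] addr=0x20 blk=8 s=0: VC-HIT | VC [14, 2]
  [9] addr=0x20 blk=8 s=0: L1-HIT | VC [14, 2]
  [10] addr=0x20 blk=8 s=0: L1-HIT | VC [14, 2]
  [11] addr=0x20 blk=8 s=0: L1-HIT | VC [14, 2]
  [12] addr=0x20 blk=8 s=0: L1-HIT | VC [14, 2]
  [13] addr=0x8 blk=2 s=0: VC-HIT | VC [14, 8]
  [14] addr=0x8 blk=2 s=0: L1-HIT | VC [14, 8]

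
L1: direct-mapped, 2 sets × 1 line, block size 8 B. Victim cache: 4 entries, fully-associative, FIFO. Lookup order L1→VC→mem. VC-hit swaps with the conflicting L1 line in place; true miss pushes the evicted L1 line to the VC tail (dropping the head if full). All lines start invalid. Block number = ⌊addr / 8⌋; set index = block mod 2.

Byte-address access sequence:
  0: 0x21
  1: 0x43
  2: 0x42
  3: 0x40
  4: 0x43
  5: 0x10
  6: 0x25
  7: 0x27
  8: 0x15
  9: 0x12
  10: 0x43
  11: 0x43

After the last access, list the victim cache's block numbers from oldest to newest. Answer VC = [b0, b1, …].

VC = [4, 2]

#0 0x21→b4/s0 MISS; vc=[]
#1 0x43→b8/s0 MISS; vc=[4]
#2 0x42→b8/s0 L1-HIT; vc=[4]
#3 0x40→b8/s0 L1-HIT; vc=[4]
#4 0x43→b8/s0 L1-HIT; vc=[4]
#5 0x10→b2/s0 MISS; vc=[4,8]
#6 0x25→b4/s0 VC-HIT; vc=[2,8]
#7 0x27→b4/s0 L1-HIT; vc=[2,8]
#8 0x15→b2/s0 VC-HIT; vc=[4,8]
#9 0x12→b2/s0 L1-HIT; vc=[4,8]
#10 0x43→b8/s0 VC-HIT; vc=[4,2]
#11 0x43→b8/s0 L1-HIT; vc=[4,2]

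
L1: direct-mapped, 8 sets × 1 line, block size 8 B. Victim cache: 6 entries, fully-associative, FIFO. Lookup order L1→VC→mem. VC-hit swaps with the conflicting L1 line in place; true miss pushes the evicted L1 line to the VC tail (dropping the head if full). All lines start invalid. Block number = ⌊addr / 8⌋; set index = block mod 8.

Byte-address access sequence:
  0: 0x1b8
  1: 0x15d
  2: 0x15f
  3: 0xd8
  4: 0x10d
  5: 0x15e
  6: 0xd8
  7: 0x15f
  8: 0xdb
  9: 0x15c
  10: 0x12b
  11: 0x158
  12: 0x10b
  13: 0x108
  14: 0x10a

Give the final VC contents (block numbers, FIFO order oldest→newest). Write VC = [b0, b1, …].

  [0] addr=0x1b8 blk=55 s=7: MISS | VC []
  [1] addr=0x15d blk=43 s=3: MISS | VC []
  [2] addr=0x15f blk=43 s=3: L1-HIT | VC []
  [3] addr=0xd8 blk=27 s=3: MISS | VC [43]
  [4] addr=0x10d blk=33 s=1: MISS | VC [43]
  [5] addr=0x15e blk=43 s=3: VC-HIT | VC [27]
  [6] addr=0xd8 blk=27 s=3: VC-HIT | VC [43]
  [7] addr=0x15f blk=43 s=3: VC-HIT | VC [27]
  [8] addr=0xdb blk=27 s=3: VC-HIT | VC [43]
  [9] addr=0x15c blk=43 s=3: VC-HIT | VC [27]
  [10] addr=0x12b blk=37 s=5: MISS | VC [27]
  [11] addr=0x158 blk=43 s=3: L1-HIT | VC [27]
  [12] addr=0x10b blk=33 s=1: L1-HIT | VC [27]
  [13] addr=0x108 blk=33 s=1: L1-HIT | VC [27]
  [14] addr=0x10a blk=33 s=1: L1-HIT | VC [27]

VC = [27]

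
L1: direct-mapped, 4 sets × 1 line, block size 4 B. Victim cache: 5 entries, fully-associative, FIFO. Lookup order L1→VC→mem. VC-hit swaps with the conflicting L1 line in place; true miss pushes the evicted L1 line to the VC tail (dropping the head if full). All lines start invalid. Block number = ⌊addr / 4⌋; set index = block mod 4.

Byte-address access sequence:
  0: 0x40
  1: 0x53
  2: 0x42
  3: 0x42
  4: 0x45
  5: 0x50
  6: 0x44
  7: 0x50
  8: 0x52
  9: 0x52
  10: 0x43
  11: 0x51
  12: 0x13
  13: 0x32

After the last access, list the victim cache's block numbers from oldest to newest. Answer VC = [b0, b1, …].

VC = [16, 20, 4]

#0 0x40→b16/s0 MISS; vc=[]
#1 0x53→b20/s0 MISS; vc=[16]
#2 0x42→b16/s0 VC-HIT; vc=[20]
#3 0x42→b16/s0 L1-HIT; vc=[20]
#4 0x45→b17/s1 MISS; vc=[20]
#5 0x50→b20/s0 VC-HIT; vc=[16]
#6 0x44→b17/s1 L1-HIT; vc=[16]
#7 0x50→b20/s0 L1-HIT; vc=[16]
#8 0x52→b20/s0 L1-HIT; vc=[16]
#9 0x52→b20/s0 L1-HIT; vc=[16]
#10 0x43→b16/s0 VC-HIT; vc=[20]
#11 0x51→b20/s0 VC-HIT; vc=[16]
#12 0x13→b4/s0 MISS; vc=[16,20]
#13 0x32→b12/s0 MISS; vc=[16,20,4]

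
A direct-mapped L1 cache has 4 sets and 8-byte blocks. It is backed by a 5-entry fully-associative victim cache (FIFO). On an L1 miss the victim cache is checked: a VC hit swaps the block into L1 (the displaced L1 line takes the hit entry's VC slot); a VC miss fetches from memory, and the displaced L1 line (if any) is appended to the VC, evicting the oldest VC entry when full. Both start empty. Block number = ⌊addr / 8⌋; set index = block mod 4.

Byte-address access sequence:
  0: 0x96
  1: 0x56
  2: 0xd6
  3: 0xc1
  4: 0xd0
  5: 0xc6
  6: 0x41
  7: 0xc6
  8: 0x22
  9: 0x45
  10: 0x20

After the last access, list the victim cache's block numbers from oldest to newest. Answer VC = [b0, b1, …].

#0 0x96→b18/s2 MISS; vc=[]
#1 0x56→b10/s2 MISS; vc=[18]
#2 0xd6→b26/s2 MISS; vc=[18,10]
#3 0xc1→b24/s0 MISS; vc=[18,10]
#4 0xd0→b26/s2 L1-HIT; vc=[18,10]
#5 0xc6→b24/s0 L1-HIT; vc=[18,10]
#6 0x41→b8/s0 MISS; vc=[18,10,24]
#7 0xc6→b24/s0 VC-HIT; vc=[18,10,8]
#8 0x22→b4/s0 MISS; vc=[18,10,8,24]
#9 0x45→b8/s0 VC-HIT; vc=[18,10,4,24]
#10 0x20→b4/s0 VC-HIT; vc=[18,10,8,24]

VC = [18, 10, 8, 24]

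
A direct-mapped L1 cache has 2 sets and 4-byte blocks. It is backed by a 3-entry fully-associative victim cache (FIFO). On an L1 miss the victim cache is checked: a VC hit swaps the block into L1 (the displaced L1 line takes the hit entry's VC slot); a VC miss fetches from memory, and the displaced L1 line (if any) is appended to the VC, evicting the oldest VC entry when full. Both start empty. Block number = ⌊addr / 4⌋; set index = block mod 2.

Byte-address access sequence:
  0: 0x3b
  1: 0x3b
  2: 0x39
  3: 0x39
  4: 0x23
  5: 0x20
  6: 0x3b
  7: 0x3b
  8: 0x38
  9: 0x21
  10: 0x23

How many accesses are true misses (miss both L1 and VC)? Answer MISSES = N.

MISSES = 2

0: 0x3b (blk 14, set 0) → MISS  vc=[]
1: 0x3b (blk 14, set 0) → L1-HIT  vc=[]
2: 0x39 (blk 14, set 0) → L1-HIT  vc=[]
3: 0x39 (blk 14, set 0) → L1-HIT  vc=[]
4: 0x23 (blk 8, set 0) → MISS  vc=[14]
5: 0x20 (blk 8, set 0) → L1-HIT  vc=[14]
6: 0x3b (blk 14, set 0) → VC-HIT  vc=[8]
7: 0x3b (blk 14, set 0) → L1-HIT  vc=[8]
8: 0x38 (blk 14, set 0) → L1-HIT  vc=[8]
9: 0x21 (blk 8, set 0) → VC-HIT  vc=[14]
10: 0x23 (blk 8, set 0) → L1-HIT  vc=[14]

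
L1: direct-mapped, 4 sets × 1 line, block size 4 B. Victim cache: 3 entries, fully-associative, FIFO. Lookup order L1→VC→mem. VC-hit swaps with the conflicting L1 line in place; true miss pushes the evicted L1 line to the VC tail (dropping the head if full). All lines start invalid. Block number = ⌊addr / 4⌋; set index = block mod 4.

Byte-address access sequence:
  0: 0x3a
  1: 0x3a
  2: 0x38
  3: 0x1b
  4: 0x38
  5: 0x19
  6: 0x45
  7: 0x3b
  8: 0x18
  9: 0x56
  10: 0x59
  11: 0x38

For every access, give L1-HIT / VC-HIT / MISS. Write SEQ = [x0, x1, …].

SEQ = [MISS, L1-HIT, L1-HIT, MISS, VC-HIT, VC-HIT, MISS, VC-HIT, VC-HIT, MISS, MISS, VC-HIT]

#0 0x3a→b14/s2 MISS; vc=[]
#1 0x3a→b14/s2 L1-HIT; vc=[]
#2 0x38→b14/s2 L1-HIT; vc=[]
#3 0x1b→b6/s2 MISS; vc=[14]
#4 0x38→b14/s2 VC-HIT; vc=[6]
#5 0x19→b6/s2 VC-HIT; vc=[14]
#6 0x45→b17/s1 MISS; vc=[14]
#7 0x3b→b14/s2 VC-HIT; vc=[6]
#8 0x18→b6/s2 VC-HIT; vc=[14]
#9 0x56→b21/s1 MISS; vc=[14,17]
#10 0x59→b22/s2 MISS; vc=[14,17,6]
#11 0x38→b14/s2 VC-HIT; vc=[22,17,6]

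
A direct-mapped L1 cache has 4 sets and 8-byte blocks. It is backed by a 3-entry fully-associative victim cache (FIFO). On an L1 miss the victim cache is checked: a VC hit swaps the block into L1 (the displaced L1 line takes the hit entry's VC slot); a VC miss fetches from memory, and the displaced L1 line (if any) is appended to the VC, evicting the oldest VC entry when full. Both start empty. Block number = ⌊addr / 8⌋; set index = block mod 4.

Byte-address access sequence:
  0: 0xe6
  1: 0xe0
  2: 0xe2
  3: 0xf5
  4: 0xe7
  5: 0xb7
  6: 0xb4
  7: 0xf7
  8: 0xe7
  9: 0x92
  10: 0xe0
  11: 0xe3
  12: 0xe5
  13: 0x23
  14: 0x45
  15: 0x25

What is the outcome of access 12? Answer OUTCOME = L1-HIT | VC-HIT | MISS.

OUTCOME = L1-HIT

0: 0xe6 (blk 28, set 0) → MISS  vc=[]
1: 0xe0 (blk 28, set 0) → L1-HIT  vc=[]
2: 0xe2 (blk 28, set 0) → L1-HIT  vc=[]
3: 0xf5 (blk 30, set 2) → MISS  vc=[]
4: 0xe7 (blk 28, set 0) → L1-HIT  vc=[]
5: 0xb7 (blk 22, set 2) → MISS  vc=[30]
6: 0xb4 (blk 22, set 2) → L1-HIT  vc=[30]
7: 0xf7 (blk 30, set 2) → VC-HIT  vc=[22]
8: 0xe7 (blk 28, set 0) → L1-HIT  vc=[22]
9: 0x92 (blk 18, set 2) → MISS  vc=[22, 30]
10: 0xe0 (blk 28, set 0) → L1-HIT  vc=[22, 30]
11: 0xe3 (blk 28, set 0) → L1-HIT  vc=[22, 30]
12: 0xe5 (blk 28, set 0) → L1-HIT  vc=[22, 30]
13: 0x23 (blk 4, set 0) → MISS  vc=[22, 30, 28]
14: 0x45 (blk 8, set 0) → MISS  vc=[30, 28, 4]
15: 0x25 (blk 4, set 0) → VC-HIT  vc=[30, 28, 8]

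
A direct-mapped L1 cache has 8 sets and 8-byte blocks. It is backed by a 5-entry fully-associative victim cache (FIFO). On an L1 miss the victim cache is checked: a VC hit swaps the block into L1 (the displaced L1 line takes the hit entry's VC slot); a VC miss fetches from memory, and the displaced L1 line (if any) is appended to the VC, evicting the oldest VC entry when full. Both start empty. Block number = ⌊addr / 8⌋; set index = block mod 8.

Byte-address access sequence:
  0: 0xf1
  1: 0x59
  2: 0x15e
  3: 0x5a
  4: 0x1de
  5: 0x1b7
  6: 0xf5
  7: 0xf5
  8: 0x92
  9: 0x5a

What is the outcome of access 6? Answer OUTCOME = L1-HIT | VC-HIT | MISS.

OUTCOME = VC-HIT

#0 0xf1→b30/s6 MISS; vc=[]
#1 0x59→b11/s3 MISS; vc=[]
#2 0x15e→b43/s3 MISS; vc=[11]
#3 0x5a→b11/s3 VC-HIT; vc=[43]
#4 0x1de→b59/s3 MISS; vc=[43,11]
#5 0x1b7→b54/s6 MISS; vc=[43,11,30]
#6 0xf5→b30/s6 VC-HIT; vc=[43,11,54]
#7 0xf5→b30/s6 L1-HIT; vc=[43,11,54]
#8 0x92→b18/s2 MISS; vc=[43,11,54]
#9 0x5a→b11/s3 VC-HIT; vc=[43,59,54]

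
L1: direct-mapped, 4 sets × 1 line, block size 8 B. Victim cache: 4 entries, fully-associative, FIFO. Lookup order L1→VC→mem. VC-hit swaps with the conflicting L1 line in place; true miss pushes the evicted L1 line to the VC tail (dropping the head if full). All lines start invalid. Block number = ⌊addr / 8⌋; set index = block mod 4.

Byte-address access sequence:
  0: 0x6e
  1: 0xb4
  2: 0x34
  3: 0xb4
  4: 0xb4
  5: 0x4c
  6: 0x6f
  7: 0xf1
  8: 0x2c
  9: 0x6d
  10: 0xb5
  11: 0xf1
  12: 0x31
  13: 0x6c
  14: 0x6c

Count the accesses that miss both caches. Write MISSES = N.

0: 0x6e (blk 13, set 1) → MISS  vc=[]
1: 0xb4 (blk 22, set 2) → MISS  vc=[]
2: 0x34 (blk 6, set 2) → MISS  vc=[22]
3: 0xb4 (blk 22, set 2) → VC-HIT  vc=[6]
4: 0xb4 (blk 22, set 2) → L1-HIT  vc=[6]
5: 0x4c (blk 9, set 1) → MISS  vc=[6, 13]
6: 0x6f (blk 13, set 1) → VC-HIT  vc=[6, 9]
7: 0xf1 (blk 30, set 2) → MISS  vc=[6, 9, 22]
8: 0x2c (blk 5, set 1) → MISS  vc=[6, 9, 22, 13]
9: 0x6d (blk 13, set 1) → VC-HIT  vc=[6, 9, 22, 5]
10: 0xb5 (blk 22, set 2) → VC-HIT  vc=[6, 9, 30, 5]
11: 0xf1 (blk 30, set 2) → VC-HIT  vc=[6, 9, 22, 5]
12: 0x31 (blk 6, set 2) → VC-HIT  vc=[30, 9, 22, 5]
13: 0x6c (blk 13, set 1) → L1-HIT  vc=[30, 9, 22, 5]
14: 0x6c (blk 13, set 1) → L1-HIT  vc=[30, 9, 22, 5]

MISSES = 6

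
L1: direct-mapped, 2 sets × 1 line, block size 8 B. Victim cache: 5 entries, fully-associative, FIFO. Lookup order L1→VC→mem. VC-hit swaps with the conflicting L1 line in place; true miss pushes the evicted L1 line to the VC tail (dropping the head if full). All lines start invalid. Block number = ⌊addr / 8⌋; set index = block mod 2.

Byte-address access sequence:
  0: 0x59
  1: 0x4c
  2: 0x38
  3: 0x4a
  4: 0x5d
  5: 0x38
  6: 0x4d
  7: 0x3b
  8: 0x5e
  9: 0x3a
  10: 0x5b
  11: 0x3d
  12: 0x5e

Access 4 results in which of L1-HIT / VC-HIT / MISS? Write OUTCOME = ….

0: 0x59 (blk 11, set 1) → MISS  vc=[]
1: 0x4c (blk 9, set 1) → MISS  vc=[11]
2: 0x38 (blk 7, set 1) → MISS  vc=[11, 9]
3: 0x4a (blk 9, set 1) → VC-HIT  vc=[11, 7]
4: 0x5d (blk 11, set 1) → VC-HIT  vc=[9, 7]
5: 0x38 (blk 7, set 1) → VC-HIT  vc=[9, 11]
6: 0x4d (blk 9, set 1) → VC-HIT  vc=[7, 11]
7: 0x3b (blk 7, set 1) → VC-HIT  vc=[9, 11]
8: 0x5e (blk 11, set 1) → VC-HIT  vc=[9, 7]
9: 0x3a (blk 7, set 1) → VC-HIT  vc=[9, 11]
10: 0x5b (blk 11, set 1) → VC-HIT  vc=[9, 7]
11: 0x3d (blk 7, set 1) → VC-HIT  vc=[9, 11]
12: 0x5e (blk 11, set 1) → VC-HIT  vc=[9, 7]

OUTCOME = VC-HIT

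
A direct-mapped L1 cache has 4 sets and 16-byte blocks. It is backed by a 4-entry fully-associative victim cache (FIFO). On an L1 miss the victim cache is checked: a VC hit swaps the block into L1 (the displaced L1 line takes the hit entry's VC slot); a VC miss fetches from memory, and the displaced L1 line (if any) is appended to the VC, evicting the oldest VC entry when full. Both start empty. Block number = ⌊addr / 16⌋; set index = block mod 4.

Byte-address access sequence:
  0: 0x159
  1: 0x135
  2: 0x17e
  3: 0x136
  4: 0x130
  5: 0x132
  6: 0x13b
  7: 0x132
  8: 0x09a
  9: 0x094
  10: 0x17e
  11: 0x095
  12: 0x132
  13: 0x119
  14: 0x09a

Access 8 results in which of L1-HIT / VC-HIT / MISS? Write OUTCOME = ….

#0 0x159→b21/s1 MISS; vc=[]
#1 0x135→b19/s3 MISS; vc=[]
#2 0x17e→b23/s3 MISS; vc=[19]
#3 0x136→b19/s3 VC-HIT; vc=[23]
#4 0x130→b19/s3 L1-HIT; vc=[23]
#5 0x132→b19/s3 L1-HIT; vc=[23]
#6 0x13b→b19/s3 L1-HIT; vc=[23]
#7 0x132→b19/s3 L1-HIT; vc=[23]
#8 0x9a→b9/s1 MISS; vc=[23,21]
#9 0x94→b9/s1 L1-HIT; vc=[23,21]
#10 0x17e→b23/s3 VC-HIT; vc=[19,21]
#11 0x95→b9/s1 L1-HIT; vc=[19,21]
#12 0x132→b19/s3 VC-HIT; vc=[23,21]
#13 0x119→b17/s1 MISS; vc=[23,21,9]
#14 0x9a→b9/s1 VC-HIT; vc=[23,21,17]

OUTCOME = MISS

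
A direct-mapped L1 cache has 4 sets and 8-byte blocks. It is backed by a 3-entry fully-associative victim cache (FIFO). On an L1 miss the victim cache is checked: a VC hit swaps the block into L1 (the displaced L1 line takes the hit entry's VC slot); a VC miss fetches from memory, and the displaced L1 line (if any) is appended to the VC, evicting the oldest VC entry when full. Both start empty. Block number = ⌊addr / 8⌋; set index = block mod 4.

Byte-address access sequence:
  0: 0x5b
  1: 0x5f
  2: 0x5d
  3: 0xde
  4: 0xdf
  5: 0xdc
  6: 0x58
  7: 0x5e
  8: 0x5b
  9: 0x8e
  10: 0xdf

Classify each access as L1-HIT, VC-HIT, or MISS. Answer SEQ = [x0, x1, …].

#0 0x5b→b11/s3 MISS; vc=[]
#1 0x5f→b11/s3 L1-HIT; vc=[]
#2 0x5d→b11/s3 L1-HIT; vc=[]
#3 0xde→b27/s3 MISS; vc=[11]
#4 0xdf→b27/s3 L1-HIT; vc=[11]
#5 0xdc→b27/s3 L1-HIT; vc=[11]
#6 0x58→b11/s3 VC-HIT; vc=[27]
#7 0x5e→b11/s3 L1-HIT; vc=[27]
#8 0x5b→b11/s3 L1-HIT; vc=[27]
#9 0x8e→b17/s1 MISS; vc=[27]
#10 0xdf→b27/s3 VC-HIT; vc=[11]

SEQ = [MISS, L1-HIT, L1-HIT, MISS, L1-HIT, L1-HIT, VC-HIT, L1-HIT, L1-HIT, MISS, VC-HIT]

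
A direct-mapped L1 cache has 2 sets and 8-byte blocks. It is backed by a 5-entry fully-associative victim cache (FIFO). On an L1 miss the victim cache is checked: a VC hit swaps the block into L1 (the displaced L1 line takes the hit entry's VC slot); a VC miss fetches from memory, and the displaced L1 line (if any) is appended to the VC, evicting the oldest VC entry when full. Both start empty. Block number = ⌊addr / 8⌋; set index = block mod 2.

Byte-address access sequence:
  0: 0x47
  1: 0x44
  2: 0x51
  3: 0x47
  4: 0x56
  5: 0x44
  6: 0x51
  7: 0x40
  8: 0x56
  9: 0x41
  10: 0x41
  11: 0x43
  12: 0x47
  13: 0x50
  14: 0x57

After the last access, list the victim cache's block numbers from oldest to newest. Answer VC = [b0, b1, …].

0: 0x47 (blk 8, set 0) → MISS  vc=[]
1: 0x44 (blk 8, set 0) → L1-HIT  vc=[]
2: 0x51 (blk 10, set 0) → MISS  vc=[8]
3: 0x47 (blk 8, set 0) → VC-HIT  vc=[10]
4: 0x56 (blk 10, set 0) → VC-HIT  vc=[8]
5: 0x44 (blk 8, set 0) → VC-HIT  vc=[10]
6: 0x51 (blk 10, set 0) → VC-HIT  vc=[8]
7: 0x40 (blk 8, set 0) → VC-HIT  vc=[10]
8: 0x56 (blk 10, set 0) → VC-HIT  vc=[8]
9: 0x41 (blk 8, set 0) → VC-HIT  vc=[10]
10: 0x41 (blk 8, set 0) → L1-HIT  vc=[10]
11: 0x43 (blk 8, set 0) → L1-HIT  vc=[10]
12: 0x47 (blk 8, set 0) → L1-HIT  vc=[10]
13: 0x50 (blk 10, set 0) → VC-HIT  vc=[8]
14: 0x57 (blk 10, set 0) → L1-HIT  vc=[8]

VC = [8]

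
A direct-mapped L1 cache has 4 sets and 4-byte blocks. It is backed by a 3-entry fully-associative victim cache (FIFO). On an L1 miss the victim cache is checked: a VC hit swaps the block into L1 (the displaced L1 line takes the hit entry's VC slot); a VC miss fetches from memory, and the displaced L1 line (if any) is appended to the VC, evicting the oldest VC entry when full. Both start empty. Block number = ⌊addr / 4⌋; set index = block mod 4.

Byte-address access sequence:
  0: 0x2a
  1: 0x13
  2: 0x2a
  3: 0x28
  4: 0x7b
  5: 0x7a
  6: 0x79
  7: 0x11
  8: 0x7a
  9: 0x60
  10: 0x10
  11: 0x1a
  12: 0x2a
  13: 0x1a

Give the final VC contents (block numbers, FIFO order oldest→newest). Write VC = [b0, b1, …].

  [0] addr=0x2a blk=10 s=2: MISS | VC []
  [1] addr=0x13 blk=4 s=0: MISS | VC []
  [2] addr=0x2a blk=10 s=2: L1-HIT | VC []
  [3] addr=0x28 blk=10 s=2: L1-HIT | VC []
  [4] addr=0x7b blk=30 s=2: MISS | VC [10]
  [5] addr=0x7a blk=30 s=2: L1-HIT | VC [10]
  [6] addr=0x79 blk=30 s=2: L1-HIT | VC [10]
  [7] addr=0x11 blk=4 s=0: L1-HIT | VC [10]
  [8] addr=0x7a blk=30 s=2: L1-HIT | VC [10]
  [9] addr=0x60 blk=24 s=0: MISS | VC [10, 4]
  [10] addr=0x10 blk=4 s=0: VC-HIT | VC [10, 24]
  [11] addr=0x1a blk=6 s=2: MISS | VC [10, 24, 30]
  [12] addr=0x2a blk=10 s=2: VC-HIT | VC [6, 24, 30]
  [13] addr=0x1a blk=6 s=2: VC-HIT | VC [10, 24, 30]

VC = [10, 24, 30]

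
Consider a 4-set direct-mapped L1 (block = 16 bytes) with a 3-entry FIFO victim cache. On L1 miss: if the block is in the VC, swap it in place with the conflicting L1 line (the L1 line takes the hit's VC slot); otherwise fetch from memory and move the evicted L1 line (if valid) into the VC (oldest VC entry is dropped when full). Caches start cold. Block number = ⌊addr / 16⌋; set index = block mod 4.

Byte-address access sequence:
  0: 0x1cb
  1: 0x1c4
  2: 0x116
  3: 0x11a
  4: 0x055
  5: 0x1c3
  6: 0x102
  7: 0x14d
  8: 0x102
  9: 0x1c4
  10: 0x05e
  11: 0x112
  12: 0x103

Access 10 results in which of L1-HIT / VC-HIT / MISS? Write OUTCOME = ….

OUTCOME = L1-HIT

0: 0x1cb (blk 28, set 0) → MISS  vc=[]
1: 0x1c4 (blk 28, set 0) → L1-HIT  vc=[]
2: 0x116 (blk 17, set 1) → MISS  vc=[]
3: 0x11a (blk 17, set 1) → L1-HIT  vc=[]
4: 0x55 (blk 5, set 1) → MISS  vc=[17]
5: 0x1c3 (blk 28, set 0) → L1-HIT  vc=[17]
6: 0x102 (blk 16, set 0) → MISS  vc=[17, 28]
7: 0x14d (blk 20, set 0) → MISS  vc=[17, 28, 16]
8: 0x102 (blk 16, set 0) → VC-HIT  vc=[17, 28, 20]
9: 0x1c4 (blk 28, set 0) → VC-HIT  vc=[17, 16, 20]
10: 0x5e (blk 5, set 1) → L1-HIT  vc=[17, 16, 20]
11: 0x112 (blk 17, set 1) → VC-HIT  vc=[5, 16, 20]
12: 0x103 (blk 16, set 0) → VC-HIT  vc=[5, 28, 20]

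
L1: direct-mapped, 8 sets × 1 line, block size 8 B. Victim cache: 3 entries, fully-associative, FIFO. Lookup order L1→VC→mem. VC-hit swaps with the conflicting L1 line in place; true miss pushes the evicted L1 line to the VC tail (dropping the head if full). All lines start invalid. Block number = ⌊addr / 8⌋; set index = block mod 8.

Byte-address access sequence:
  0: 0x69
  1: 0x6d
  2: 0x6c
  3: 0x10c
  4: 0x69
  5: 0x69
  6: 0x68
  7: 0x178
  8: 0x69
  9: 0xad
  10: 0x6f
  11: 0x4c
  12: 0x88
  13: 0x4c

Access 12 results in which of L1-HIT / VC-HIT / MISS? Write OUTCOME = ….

OUTCOME = MISS

  [0] addr=0x69 blk=13 s=5: MISS | VC []
  [1] addr=0x6d blk=13 s=5: L1-HIT | VC []
  [2] addr=0x6c blk=13 s=5: L1-HIT | VC []
  [3] addr=0x10c blk=33 s=1: MISS | VC []
  [4] addr=0x69 blk=13 s=5: L1-HIT | VC []
  [5] addr=0x69 blk=13 s=5: L1-HIT | VC []
  [6] addr=0x68 blk=13 s=5: L1-HIT | VC []
  [7] addr=0x178 blk=47 s=7: MISS | VC []
  [8] addr=0x69 blk=13 s=5: L1-HIT | VC []
  [9] addr=0xad blk=21 s=5: MISS | VC [13]
  [10] addr=0x6f blk=13 s=5: VC-HIT | VC [21]
  [11] addr=0x4c blk=9 s=1: MISS | VC [21, 33]
  [12] addr=0x88 blk=17 s=1: MISS | VC [21, 33, 9]
  [13] addr=0x4c blk=9 s=1: VC-HIT | VC [21, 33, 17]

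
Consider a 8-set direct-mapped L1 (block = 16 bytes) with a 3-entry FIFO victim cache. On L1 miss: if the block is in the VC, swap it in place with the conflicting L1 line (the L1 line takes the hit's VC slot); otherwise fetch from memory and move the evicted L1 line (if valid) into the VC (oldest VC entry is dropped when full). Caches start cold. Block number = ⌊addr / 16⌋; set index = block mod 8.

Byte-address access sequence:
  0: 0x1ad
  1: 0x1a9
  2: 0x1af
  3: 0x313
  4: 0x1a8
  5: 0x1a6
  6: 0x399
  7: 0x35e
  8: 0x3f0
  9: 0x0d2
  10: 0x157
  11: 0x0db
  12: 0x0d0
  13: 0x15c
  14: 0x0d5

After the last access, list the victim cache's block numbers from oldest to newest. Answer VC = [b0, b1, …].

VC = [49, 53, 21]

#0 0x1ad→b26/s2 MISS; vc=[]
#1 0x1a9→b26/s2 L1-HIT; vc=[]
#2 0x1af→b26/s2 L1-HIT; vc=[]
#3 0x313→b49/s1 MISS; vc=[]
#4 0x1a8→b26/s2 L1-HIT; vc=[]
#5 0x1a6→b26/s2 L1-HIT; vc=[]
#6 0x399→b57/s1 MISS; vc=[49]
#7 0x35e→b53/s5 MISS; vc=[49]
#8 0x3f0→b63/s7 MISS; vc=[49]
#9 0xd2→b13/s5 MISS; vc=[49,53]
#10 0x157→b21/s5 MISS; vc=[49,53,13]
#11 0xdb→b13/s5 VC-HIT; vc=[49,53,21]
#12 0xd0→b13/s5 L1-HIT; vc=[49,53,21]
#13 0x15c→b21/s5 VC-HIT; vc=[49,53,13]
#14 0xd5→b13/s5 VC-HIT; vc=[49,53,21]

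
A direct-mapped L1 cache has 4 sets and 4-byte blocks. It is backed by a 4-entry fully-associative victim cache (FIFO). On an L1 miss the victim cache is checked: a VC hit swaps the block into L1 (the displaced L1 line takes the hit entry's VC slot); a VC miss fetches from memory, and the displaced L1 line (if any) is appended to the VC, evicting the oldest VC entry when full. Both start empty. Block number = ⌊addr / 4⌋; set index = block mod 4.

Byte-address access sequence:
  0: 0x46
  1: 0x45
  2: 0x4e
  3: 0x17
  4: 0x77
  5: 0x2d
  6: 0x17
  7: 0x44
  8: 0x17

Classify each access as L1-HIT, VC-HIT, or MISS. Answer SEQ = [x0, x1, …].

SEQ = [MISS, L1-HIT, MISS, MISS, MISS, MISS, VC-HIT, VC-HIT, VC-HIT]

0: 0x46 (blk 17, set 1) → MISS  vc=[]
1: 0x45 (blk 17, set 1) → L1-HIT  vc=[]
2: 0x4e (blk 19, set 3) → MISS  vc=[]
3: 0x17 (blk 5, set 1) → MISS  vc=[17]
4: 0x77 (blk 29, set 1) → MISS  vc=[17, 5]
5: 0x2d (blk 11, set 3) → MISS  vc=[17, 5, 19]
6: 0x17 (blk 5, set 1) → VC-HIT  vc=[17, 29, 19]
7: 0x44 (blk 17, set 1) → VC-HIT  vc=[5, 29, 19]
8: 0x17 (blk 5, set 1) → VC-HIT  vc=[17, 29, 19]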